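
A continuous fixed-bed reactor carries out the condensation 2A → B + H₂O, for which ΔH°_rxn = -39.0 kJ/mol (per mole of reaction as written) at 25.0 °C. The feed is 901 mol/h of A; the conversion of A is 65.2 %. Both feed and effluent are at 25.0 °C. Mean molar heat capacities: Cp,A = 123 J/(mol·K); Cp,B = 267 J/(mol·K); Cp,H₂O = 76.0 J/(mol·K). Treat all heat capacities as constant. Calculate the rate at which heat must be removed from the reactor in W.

Extent of reaction ξ = 0.652 × 901 / 2 = 293.73 mol/h
Reaction term: ξ·ΔH°_rxn = 293.73 × -39.0 = -11455 kJ/h
Q = ΔH = -11455 kJ/h = -3.182 kW
Heat removed = 3182 W

Q_out = 3180 W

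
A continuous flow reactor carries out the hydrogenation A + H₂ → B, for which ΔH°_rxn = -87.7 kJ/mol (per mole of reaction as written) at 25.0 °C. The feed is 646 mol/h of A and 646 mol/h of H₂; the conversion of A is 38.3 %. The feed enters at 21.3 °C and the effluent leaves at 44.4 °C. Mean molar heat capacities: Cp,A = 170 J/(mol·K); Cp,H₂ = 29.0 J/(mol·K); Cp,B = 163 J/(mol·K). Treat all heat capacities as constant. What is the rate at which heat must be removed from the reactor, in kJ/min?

Q_out = 315 kJ/min

Extent of reaction ξ = 0.383 × 646 = 247.42 mol/h
Reaction term: ξ·ΔH°_rxn = 247.42 × -87.7 = -21699 kJ/h
Sensible, feed 21.3→25 °C: 475.65 kJ/h
Outlet flows (mol/h): A 398.58, H₂ 398.58, B 247.42
Sensible, products 25→44.4 °C: 2321.2 kJ/h
Q = ΔH = -18902 kJ/h = -5.2505 kW
Heat removed = 315.03 kJ/min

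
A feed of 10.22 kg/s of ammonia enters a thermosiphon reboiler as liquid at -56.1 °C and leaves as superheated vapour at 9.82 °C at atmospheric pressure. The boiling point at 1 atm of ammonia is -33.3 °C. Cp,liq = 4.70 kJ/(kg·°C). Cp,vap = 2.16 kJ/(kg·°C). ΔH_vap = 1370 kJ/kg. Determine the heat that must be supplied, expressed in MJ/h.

liquid -56.1→-33.3 °C: 107.16 kJ/kg
vaporisation at -33.3 °C: 1370 kJ/kg
vapour -33.3→9.82 °C: 93.139 kJ/kg
Δh = 107.16 + 1370 + 93.139 = 1570.3 kJ/kg
Q = ṁ·Δh = 10.22 kg/s × 1570.3 kJ/kg = 16048 kJ/s
|Q| = 16048 kW = 57774 MJ/h

Q = 57800 MJ/h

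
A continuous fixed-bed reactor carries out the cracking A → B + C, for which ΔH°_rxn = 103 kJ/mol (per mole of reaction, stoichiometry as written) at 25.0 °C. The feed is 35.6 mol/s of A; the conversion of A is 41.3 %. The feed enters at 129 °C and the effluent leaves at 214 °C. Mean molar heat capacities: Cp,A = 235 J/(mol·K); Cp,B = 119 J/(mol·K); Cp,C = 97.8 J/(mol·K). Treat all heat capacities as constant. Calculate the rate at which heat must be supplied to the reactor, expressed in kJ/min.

Extent of reaction ξ = 0.413 × 35.6 = 14.703 mol/s
Reaction term: ξ·ΔH°_rxn = 14.703 × 103 = 1514.4 kJ/s
Sensible, feed 129→25 °C: -870.06 kJ/s
Outlet flows (mol/s): A 20.897, B 14.703, C 14.703
Sensible, products 25→214 °C: 1530.6 kJ/s
Q = ΔH = 2174.9 kJ/s = 2174.9 kW
Heat supplied = 130500 kJ/min

Q_in = 130000 kJ/min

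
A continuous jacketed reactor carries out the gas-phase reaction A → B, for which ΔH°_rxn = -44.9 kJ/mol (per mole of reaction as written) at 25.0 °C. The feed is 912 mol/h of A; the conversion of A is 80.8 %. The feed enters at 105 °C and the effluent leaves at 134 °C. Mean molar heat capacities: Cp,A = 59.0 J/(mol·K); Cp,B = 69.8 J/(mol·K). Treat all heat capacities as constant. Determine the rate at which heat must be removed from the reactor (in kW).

Q_out = 8.52 kW

Extent of reaction ξ = 0.808 × 912 = 736.9 mol/h
Reaction term: ξ·ΔH°_rxn = 736.9 × -44.9 = -33087 kJ/h
Sensible, feed 105→25 °C: -4304.6 kJ/h
Outlet flows (mol/h): A 175.1, B 736.9
Sensible, products 25→134 °C: 6732.5 kJ/h
Q = ΔH = -30659 kJ/h = -8.5163 kW
Heat removed = 8.5163 kW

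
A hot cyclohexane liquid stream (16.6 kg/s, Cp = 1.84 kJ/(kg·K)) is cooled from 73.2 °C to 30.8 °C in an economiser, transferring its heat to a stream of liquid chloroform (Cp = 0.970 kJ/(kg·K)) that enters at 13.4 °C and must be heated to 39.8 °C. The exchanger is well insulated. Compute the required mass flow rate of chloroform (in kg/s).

ṁ_c = 50.6 kg/s

Heat released by hot stream: Q = 16.6 × 1.84 × (73.2 − 30.8) = 1295.1 kJ/s
Energy balance on cold side (adiabatic exchanger): Q = ṁ_c·Cp_c·(T_c,out − T_c,in)
ṁ_c = 1295.1 / [0.970 × (39.8 − 13.4)] = 50.573 kg/s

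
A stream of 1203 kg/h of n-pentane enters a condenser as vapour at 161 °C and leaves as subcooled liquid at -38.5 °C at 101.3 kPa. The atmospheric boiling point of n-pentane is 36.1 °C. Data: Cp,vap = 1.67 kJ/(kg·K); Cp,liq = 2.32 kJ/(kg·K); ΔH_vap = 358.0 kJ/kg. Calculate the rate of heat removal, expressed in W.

Q_c = 247000 W

vapour 161→36.1 °C: -208.58 kJ/kg
condensation at 36.1 °C: -358 kJ/kg
liquid 36.1→-38.5 °C: -173.07 kJ/kg
Δh = -208.58 + -358 + -173.07 = -739.65 kJ/kg
Q = ṁ·Δh = 1203 kg/h × -739.65 kJ/kg = -889800 kJ/h
|Q| = 247.17 kW = 247170 W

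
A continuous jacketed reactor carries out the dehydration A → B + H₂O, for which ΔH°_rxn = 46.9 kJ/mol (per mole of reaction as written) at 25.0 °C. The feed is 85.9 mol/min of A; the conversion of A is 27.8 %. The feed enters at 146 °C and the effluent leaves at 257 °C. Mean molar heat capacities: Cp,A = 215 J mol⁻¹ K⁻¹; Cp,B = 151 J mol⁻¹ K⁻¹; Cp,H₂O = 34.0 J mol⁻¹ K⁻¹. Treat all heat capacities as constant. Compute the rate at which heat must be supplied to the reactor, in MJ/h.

Extent of reaction ξ = 0.278 × 85.9 = 23.88 mol/min
Reaction term: ξ·ΔH°_rxn = 23.88 × 46.9 = 1120 kJ/min
Sensible, feed 146→25 °C: -2234.7 kJ/min
Outlet flows (mol/min): A 62.02, B 23.88, H₂O 23.88
Sensible, products 25→257 °C: 4118.5 kJ/min
Q = ΔH = 3003.8 kJ/min = 50.063 kW
Heat supplied = 180.23 MJ/h

Q_in = 180 MJ/h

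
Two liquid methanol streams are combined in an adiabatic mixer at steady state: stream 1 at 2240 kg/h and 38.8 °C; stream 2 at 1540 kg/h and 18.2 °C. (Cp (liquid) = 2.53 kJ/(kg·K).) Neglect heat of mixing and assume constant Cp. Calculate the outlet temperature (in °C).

No heat crosses the boundary, so H_out = H_in.
T_out = Σ ṁᵢCp,ᵢTᵢ / Σ ṁᵢCp,ᵢ
      = 290800 / 9563.4 = 30.407 °C

T_out = 30.4 °C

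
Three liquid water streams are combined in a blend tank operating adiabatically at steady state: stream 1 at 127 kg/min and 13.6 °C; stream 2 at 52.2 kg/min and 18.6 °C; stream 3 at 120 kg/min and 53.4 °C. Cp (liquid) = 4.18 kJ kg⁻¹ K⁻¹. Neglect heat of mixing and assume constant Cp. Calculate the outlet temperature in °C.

T_out = 30.4 °C

Adiabatic, steady state ⇒ Σ ṁᵢCp,ᵢ(T_out − Tᵢ) = 0
Σ ṁᵢCp,ᵢTᵢ = 127×4.18×13.6 + 52.2×4.18×18.6 + 120×4.18×53.4 = 38064
Σ ṁᵢCp,ᵢ = 127×4.18 + 52.2×4.18 + 120×4.18 = 1250.7
T_out = 38064 / 1250.7 = 30.435 °C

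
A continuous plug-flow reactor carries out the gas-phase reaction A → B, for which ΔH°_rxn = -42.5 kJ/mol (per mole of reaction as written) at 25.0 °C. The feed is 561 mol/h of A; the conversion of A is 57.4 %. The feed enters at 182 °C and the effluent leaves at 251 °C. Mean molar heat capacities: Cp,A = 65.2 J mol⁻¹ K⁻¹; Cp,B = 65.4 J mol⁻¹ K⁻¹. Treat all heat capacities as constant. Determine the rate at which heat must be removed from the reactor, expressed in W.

Extent of reaction ξ = 0.574 × 561 = 322.01 mol/h
Reaction term: ξ·ΔH°_rxn = 322.01 × -42.5 = -13686 kJ/h
Sensible, feed 182→25 °C: -5742.6 kJ/h
Outlet flows (mol/h): A 238.99, B 322.01
Sensible, products 25→251 °C: 8281 kJ/h
Q = ΔH = -11147 kJ/h = -3.0964 kW
Heat removed = 3096.4 W

Q_out = 3100 W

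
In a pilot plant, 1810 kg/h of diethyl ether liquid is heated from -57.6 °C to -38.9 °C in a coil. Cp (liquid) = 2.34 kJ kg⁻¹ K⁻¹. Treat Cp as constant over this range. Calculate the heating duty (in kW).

Q = ṁ·Cp·ΔT = 1810 × 2.34 × (-38.9 − -57.6) = 79202 kJ/h
Converting: 79202 / 3600 s = 22.001 kW

Q = 22.0 kW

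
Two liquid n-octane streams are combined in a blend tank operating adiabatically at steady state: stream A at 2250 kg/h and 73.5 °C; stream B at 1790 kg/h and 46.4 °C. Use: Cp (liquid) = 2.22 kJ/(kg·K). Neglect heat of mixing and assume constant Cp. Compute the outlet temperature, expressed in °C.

T_out = 61.5 °C

Adiabatic, steady state ⇒ Σ ṁᵢCp,ᵢ(T_out − Tᵢ) = 0
Σ ṁᵢCp,ᵢTᵢ = 2250×2.22×73.5 + 1790×2.22×46.4 = 551520
Σ ṁᵢCp,ᵢ = 2250×2.22 + 1790×2.22 = 8968.8
T_out = 551520 / 8968.8 = 61.493 °C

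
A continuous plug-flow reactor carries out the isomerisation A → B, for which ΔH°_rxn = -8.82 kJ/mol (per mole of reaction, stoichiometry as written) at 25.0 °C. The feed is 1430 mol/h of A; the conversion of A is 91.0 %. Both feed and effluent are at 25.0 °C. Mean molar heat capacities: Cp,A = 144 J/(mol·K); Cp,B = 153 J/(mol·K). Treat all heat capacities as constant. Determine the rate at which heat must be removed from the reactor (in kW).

Q_out = 3.19 kW

Extent of reaction ξ = 0.910 × 1430 = 1301.3 mol/h
Reaction term: ξ·ΔH°_rxn = 1301.3 × -8.82 = -11477 kJ/h
Q = ΔH = -11477 kJ/h = -3.1882 kW
Heat removed = 3.1882 kW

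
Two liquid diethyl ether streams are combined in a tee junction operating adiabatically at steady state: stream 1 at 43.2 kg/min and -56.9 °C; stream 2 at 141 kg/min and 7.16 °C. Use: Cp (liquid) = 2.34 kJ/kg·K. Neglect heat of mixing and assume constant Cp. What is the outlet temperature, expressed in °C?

T_out = -7.86 °C

No heat crosses the boundary, so H_out = H_in.
Σ ṁᵢCp,ᵢTᵢ = 43.2×2.34×-56.9 + 141×2.34×7.16 = -3389.5
Σ ṁᵢCp,ᵢ = 43.2×2.34 + 141×2.34 = 431.03
T_out = -3389.5 / 431.03 = -7.8638 °C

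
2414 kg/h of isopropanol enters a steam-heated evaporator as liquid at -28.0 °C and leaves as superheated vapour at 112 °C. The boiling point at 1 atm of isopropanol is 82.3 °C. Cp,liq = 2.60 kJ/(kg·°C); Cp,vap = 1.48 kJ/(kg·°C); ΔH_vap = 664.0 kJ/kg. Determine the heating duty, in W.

liquid -28.0→82.3 °C: 286.78 kJ/kg
vaporisation at 82.3 °C: 664 kJ/kg
vapour 82.3→112 °C: 43.956 kJ/kg
Δh = 286.78 + 664 + 43.956 = 994.74 kJ/kg
Q = ṁ·Δh = 2414 kg/h × 994.74 kJ/kg = 2.4013e+06 kJ/h
|Q| = 667.03 kW = 667030 W

Q = 667000 W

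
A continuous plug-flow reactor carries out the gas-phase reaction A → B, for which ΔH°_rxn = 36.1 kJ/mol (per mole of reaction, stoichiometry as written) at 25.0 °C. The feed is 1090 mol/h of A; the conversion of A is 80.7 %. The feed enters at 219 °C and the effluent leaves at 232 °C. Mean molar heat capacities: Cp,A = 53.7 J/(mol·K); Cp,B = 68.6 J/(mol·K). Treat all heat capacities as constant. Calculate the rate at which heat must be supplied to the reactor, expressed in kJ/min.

Q_in = 587 kJ/min

Extent of reaction ξ = 0.807 × 1090 = 879.63 mol/h
Reaction term: ξ·ΔH°_rxn = 879.63 × 36.1 = 31755 kJ/h
Sensible, feed 219→25 °C: -11355 kJ/h
Outlet flows (mol/h): A 210.37, B 879.63
Sensible, products 25→232 °C: 14829 kJ/h
Q = ΔH = 35229 kJ/h = 9.7857 kW
Heat supplied = 587.14 kJ/min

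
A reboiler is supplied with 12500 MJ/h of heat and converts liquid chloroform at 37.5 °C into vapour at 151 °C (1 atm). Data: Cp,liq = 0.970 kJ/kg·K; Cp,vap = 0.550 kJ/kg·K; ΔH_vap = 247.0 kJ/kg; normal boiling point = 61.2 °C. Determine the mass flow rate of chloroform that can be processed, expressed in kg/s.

ṁ = 10.9 kg/s

Δh = 0.970×(61.2−37.5) + 247.0 + 0.550×(151−61.2) = 319.38 kJ/kg
Q = 12500 MJ/h = 3472.2 kJ/s = 3472.2 kJ/s
ṁ = Q/Δh = 3472.2 / 319.38 = 10.872 kg/s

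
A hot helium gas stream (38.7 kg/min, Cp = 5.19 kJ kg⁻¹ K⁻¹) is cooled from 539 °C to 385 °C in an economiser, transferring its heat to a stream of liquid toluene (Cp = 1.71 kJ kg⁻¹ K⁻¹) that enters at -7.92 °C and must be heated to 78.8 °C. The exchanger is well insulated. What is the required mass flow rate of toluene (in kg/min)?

Heat released by hot stream: Q = 38.7 × 5.19 × (539 − 385) = 30931 kJ/min
Energy balance on cold side (adiabatic exchanger): Q = ṁ_c·Cp_c·(T_c,out − T_c,in)
ṁ_c = 30931 / [1.71 × (78.8 − -7.92)] = 208.59 kg/min

ṁ_c = 209 kg/min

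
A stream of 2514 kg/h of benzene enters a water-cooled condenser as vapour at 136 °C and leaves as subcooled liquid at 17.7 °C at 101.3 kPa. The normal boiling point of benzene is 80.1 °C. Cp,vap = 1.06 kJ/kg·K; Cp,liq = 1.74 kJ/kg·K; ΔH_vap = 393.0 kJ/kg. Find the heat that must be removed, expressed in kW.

vapour 136→80.1 °C: -59.254 kJ/kg
condensation at 80.1 °C: -393 kJ/kg
liquid 80.1→17.7 °C: -108.58 kJ/kg
Δh = -59.254 + -393 + -108.58 = -560.83 kJ/kg
Q = ṁ·Δh = 2514 kg/h × -560.83 kJ/kg = -1.4099e+06 kJ/h
|Q| = 391.65 kW

Q_c = 392 kW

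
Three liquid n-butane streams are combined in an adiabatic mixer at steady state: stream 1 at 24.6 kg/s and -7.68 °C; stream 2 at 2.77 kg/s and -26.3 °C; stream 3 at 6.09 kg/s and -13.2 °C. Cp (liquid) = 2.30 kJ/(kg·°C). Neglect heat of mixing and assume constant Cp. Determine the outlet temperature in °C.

Energy balance with Q = 0: Σ ṁᵢCp,ᵢ(T_out − Tᵢ) = 0
Σ ṁᵢCp,ᵢTᵢ = 24.6×2.30×-7.68 + 2.77×2.30×-26.3 + 6.09×2.30×-13.2 = -786.98
Σ ṁᵢCp,ᵢ = 24.6×2.30 + 2.77×2.30 + 6.09×2.30 = 76.958
T_out = -786.98 / 76.958 = -10.226 °C

T_out = -10.2 °C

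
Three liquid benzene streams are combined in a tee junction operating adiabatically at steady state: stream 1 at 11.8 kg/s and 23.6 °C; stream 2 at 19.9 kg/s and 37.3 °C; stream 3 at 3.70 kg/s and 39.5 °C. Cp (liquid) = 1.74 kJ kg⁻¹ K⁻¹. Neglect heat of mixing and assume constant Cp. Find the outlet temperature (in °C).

T_out = 33.0 °C

Energy balance with Q = 0: Σ ṁᵢCp,ᵢ(T_out − Tᵢ) = 0
T_out = Σ ṁᵢCp,ᵢTᵢ / Σ ṁᵢCp,ᵢ
      = 2030.4 / 61.596 = 32.963 °C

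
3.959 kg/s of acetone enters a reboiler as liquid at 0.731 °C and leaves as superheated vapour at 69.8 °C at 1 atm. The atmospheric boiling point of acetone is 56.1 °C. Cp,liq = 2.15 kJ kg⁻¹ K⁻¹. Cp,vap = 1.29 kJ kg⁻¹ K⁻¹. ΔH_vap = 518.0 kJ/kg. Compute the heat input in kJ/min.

liquid 0.731→56.1 °C: 119.04 kJ/kg
vaporisation at 56.1 °C: 518 kJ/kg
vapour 56.1→69.8 °C: 17.673 kJ/kg
Δh = 119.04 + 518 + 17.673 = 654.72 kJ/kg
Q = ṁ·Δh = 3.959 kg/s × 654.72 kJ/kg = 2592 kJ/s
|Q| = 2592 kW = 155520 kJ/min

Q = 156000 kJ/min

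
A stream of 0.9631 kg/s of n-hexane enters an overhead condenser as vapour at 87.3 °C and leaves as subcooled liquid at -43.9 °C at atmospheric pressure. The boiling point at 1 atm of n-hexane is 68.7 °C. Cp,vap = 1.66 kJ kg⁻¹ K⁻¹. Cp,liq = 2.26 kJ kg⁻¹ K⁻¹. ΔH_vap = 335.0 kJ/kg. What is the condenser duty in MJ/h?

vapour 87.3→68.7 °C: -30.876 kJ/kg
condensation at 68.7 °C: -335 kJ/kg
liquid 68.7→-43.9 °C: -254.48 kJ/kg
Δh = -30.876 + -335 + -254.48 = -620.35 kJ/kg
Q = ṁ·Δh = 0.9631 kg/s × -620.35 kJ/kg = -597.46 kJ/s
|Q| = 597.46 kW = 2150.9 MJ/h

Q_c = 2150 MJ/h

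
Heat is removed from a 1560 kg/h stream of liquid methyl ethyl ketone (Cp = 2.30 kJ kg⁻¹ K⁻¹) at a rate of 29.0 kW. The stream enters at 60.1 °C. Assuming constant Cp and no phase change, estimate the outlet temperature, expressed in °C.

T_out = 31.0 °C

Q = 29.0 kW = 104400 kJ/h
ΔT = Q/(ṁ·Cp) = 104400/(1560×2.30) = 29.097 K
T_out = 60.1 − 29.097 = 31.003 °C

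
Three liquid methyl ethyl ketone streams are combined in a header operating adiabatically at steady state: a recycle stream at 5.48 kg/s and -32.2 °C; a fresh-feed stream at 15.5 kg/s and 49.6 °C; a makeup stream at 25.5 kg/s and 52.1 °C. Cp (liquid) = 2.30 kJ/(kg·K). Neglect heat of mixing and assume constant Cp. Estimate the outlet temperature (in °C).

Energy balance with Q = 0: Σ ṁᵢCp,ᵢ(T_out − Tᵢ) = 0
Σ ṁᵢCp,ᵢTᵢ = 5.48×2.30×-32.2 + 15.5×2.30×49.6 + 25.5×2.30×52.1 = 4418.1
Σ ṁᵢCp,ᵢ = 5.48×2.30 + 15.5×2.30 + 25.5×2.30 = 106.9
T_out = 4418.1 / 106.9 = 41.327 °C

T_out = 41.3 °C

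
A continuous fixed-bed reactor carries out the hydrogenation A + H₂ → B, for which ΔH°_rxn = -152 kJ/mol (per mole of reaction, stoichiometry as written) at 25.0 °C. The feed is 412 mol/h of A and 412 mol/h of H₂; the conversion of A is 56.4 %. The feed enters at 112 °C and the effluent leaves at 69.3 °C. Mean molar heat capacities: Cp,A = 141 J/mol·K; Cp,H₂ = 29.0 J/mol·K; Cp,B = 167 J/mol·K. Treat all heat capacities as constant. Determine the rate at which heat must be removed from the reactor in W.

Extent of reaction ξ = 0.564 × 412 = 232.37 mol/h
Reaction term: ξ·ΔH°_rxn = 232.37 × -152 = -35320 kJ/h
Sensible, feed 112→25 °C: -6093.5 kJ/h
Outlet flows (mol/h): A 179.63, H₂ 179.63, B 232.37
Sensible, products 25→69.3 °C: 3071.9 kJ/h
Q = ΔH = -38342 kJ/h = -10.65 kW
Heat removed = 10650 W

Q_out = 10700 W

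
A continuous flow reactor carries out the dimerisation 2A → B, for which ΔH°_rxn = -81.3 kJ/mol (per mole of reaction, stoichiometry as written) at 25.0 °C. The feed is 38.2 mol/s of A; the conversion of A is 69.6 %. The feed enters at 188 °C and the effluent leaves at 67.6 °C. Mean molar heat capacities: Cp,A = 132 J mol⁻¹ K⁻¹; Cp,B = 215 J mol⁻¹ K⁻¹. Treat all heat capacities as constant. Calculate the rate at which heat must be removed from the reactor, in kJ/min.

Q_out = 103000 kJ/min

Extent of reaction ξ = 0.696 × 38.2 / 2 = 13.294 mol/s
Reaction term: ξ·ΔH°_rxn = 13.294 × -81.3 = -1080.8 kJ/s
Sensible, feed 188→25 °C: -821.91 kJ/s
Outlet flows (mol/s): A 11.613, B 13.294
Sensible, products 25→67.6 °C: 187.06 kJ/s
Q = ΔH = -1715.6 kJ/s = -1715.6 kW
Heat removed = 102940 kJ/min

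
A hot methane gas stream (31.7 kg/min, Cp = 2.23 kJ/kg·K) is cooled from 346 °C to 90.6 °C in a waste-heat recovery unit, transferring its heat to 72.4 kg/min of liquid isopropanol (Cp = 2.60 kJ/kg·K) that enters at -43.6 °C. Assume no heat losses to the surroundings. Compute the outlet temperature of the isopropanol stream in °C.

T_c,out = 52.3 °C

Heat released by hot stream: Q = 31.7 × 2.23 × (346 − 90.6) = 18054 kJ/min
Energy balance on cold side (adiabatic exchanger): Q = ṁ_c·Cp_c·(T_c,out − T_c,in)
T_c,out = -43.6 + 18054/(72.4 × 2.60) = 52.312 °C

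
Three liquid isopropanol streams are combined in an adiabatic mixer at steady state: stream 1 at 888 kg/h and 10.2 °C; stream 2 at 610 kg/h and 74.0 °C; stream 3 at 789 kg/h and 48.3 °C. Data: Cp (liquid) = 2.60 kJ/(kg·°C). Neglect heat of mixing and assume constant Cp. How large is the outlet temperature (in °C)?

T_out = 40.4 °C

Energy balance with Q = 0: Σ ṁᵢCp,ᵢ(T_out − Tᵢ) = 0
Σ ṁᵢCp,ᵢTᵢ = 888×2.60×10.2 + 610×2.60×74.0 + 789×2.60×48.3 = 240000
Σ ṁᵢCp,ᵢ = 888×2.60 + 610×2.60 + 789×2.60 = 5946.2
T_out = 240000 / 5946.2 = 40.361 °C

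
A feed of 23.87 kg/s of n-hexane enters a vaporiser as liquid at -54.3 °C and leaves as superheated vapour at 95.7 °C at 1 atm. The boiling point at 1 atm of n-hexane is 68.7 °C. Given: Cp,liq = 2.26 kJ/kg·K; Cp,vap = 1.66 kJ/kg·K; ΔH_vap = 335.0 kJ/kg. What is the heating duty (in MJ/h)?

Q = 56500 MJ/h

liquid -54.3→68.7 °C: 277.98 kJ/kg
vaporisation at 68.7 °C: 335 kJ/kg
vapour 68.7→95.7 °C: 44.82 kJ/kg
Δh = 277.98 + 335 + 44.82 = 657.8 kJ/kg
Q = ṁ·Δh = 23.87 kg/s × 657.8 kJ/kg = 15702 kJ/s
|Q| = 15702 kW = 56526 MJ/h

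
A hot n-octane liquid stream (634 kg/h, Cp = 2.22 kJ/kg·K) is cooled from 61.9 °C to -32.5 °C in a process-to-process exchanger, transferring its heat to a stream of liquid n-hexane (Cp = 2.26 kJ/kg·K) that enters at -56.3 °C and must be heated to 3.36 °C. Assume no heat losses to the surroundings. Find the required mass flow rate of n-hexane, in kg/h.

ṁ_c = 985 kg/h

Heat released by hot stream: Q = 634 × 2.22 × (61.9 − -32.5) = 132870 kJ/h
Energy balance on cold side (adiabatic exchanger): Q = ṁ_c·Cp_c·(T_c,out − T_c,in)
ṁ_c = 132870 / [2.26 × (3.36 − -56.3)] = 985.42 kg/h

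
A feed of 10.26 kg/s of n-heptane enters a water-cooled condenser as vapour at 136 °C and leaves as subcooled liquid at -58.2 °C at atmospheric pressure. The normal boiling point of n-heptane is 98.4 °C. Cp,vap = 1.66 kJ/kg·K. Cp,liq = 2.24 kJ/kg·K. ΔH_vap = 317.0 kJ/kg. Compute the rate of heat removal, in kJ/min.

vapour 136→98.4 °C: -62.416 kJ/kg
condensation at 98.4 °C: -317 kJ/kg
liquid 98.4→-58.2 °C: -350.78 kJ/kg
Δh = -62.416 + -317 + -350.78 = -730.2 kJ/kg
Q = ṁ·Δh = 10.26 kg/s × -730.2 kJ/kg = -7491.9 kJ/s
|Q| = 7491.9 kW = 449510 kJ/min

Q_c = 450000 kJ/min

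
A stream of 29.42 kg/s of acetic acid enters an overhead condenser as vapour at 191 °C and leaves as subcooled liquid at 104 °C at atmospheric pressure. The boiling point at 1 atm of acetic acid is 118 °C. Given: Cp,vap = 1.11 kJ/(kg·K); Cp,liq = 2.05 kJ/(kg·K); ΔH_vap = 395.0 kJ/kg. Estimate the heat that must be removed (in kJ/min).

Q_c = 891000 kJ/min

vapour 191→118 °C: -81.03 kJ/kg
condensation at 118 °C: -395 kJ/kg
liquid 118→104 °C: -28.7 kJ/kg
Δh = -81.03 + -395 + -28.7 = -504.73 kJ/kg
Q = ṁ·Δh = 29.42 kg/s × -504.73 kJ/kg = -14849 kJ/s
|Q| = 14849 kW = 890950 kJ/min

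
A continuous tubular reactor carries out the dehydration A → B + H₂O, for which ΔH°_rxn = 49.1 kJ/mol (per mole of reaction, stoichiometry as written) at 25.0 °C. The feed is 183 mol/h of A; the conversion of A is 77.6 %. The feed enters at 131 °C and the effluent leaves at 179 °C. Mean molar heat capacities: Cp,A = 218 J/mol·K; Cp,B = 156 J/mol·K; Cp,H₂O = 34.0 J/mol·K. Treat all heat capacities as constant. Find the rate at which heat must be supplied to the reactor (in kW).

Extent of reaction ξ = 0.776 × 183 = 142.01 mol/h
Reaction term: ξ·ΔH°_rxn = 142.01 × 49.1 = 6972.6 kJ/h
Sensible, feed 131→25 °C: -4228.8 kJ/h
Outlet flows (mol/h): A 40.992, B 142.01, H₂O 142.01
Sensible, products 25→179 °C: 5531.3 kJ/h
Q = ΔH = 8275.2 kJ/h = 2.2987 kW
Heat supplied = 2.2987 kW

Q_in = 2.30 kW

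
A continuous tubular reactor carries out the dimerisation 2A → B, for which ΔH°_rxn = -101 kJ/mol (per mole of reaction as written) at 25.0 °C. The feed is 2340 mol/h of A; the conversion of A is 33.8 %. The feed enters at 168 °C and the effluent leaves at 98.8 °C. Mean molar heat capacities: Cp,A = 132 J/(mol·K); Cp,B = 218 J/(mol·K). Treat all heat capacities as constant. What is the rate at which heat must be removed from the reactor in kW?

Extent of reaction ξ = 0.338 × 2340 / 2 = 395.46 mol/h
Reaction term: ξ·ΔH°_rxn = 395.46 × -101 = -39941 kJ/h
Sensible, feed 168→25 °C: -44170 kJ/h
Outlet flows (mol/h): A 1549.1, B 395.46
Sensible, products 25→98.8 °C: 21453 kJ/h
Q = ΔH = -62658 kJ/h = -17.405 kW
Heat removed = 17.405 kW

Q_out = 17.4 kW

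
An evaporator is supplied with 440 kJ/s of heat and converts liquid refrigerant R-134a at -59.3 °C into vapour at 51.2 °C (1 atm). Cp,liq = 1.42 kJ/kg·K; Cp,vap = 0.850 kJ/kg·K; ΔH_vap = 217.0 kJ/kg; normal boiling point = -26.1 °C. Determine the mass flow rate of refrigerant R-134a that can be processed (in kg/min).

ṁ = 80.0 kg/min

Δh = 1.42×(-26.1−-59.3) + 217.0 + 0.850×(51.2−-26.1) = 329.85 kJ/kg
Q = 440 kJ/s = 440 kJ/s = 26400 kJ/min
ṁ = Q/Δh = 26400 / 329.85 = 80.037 kg/min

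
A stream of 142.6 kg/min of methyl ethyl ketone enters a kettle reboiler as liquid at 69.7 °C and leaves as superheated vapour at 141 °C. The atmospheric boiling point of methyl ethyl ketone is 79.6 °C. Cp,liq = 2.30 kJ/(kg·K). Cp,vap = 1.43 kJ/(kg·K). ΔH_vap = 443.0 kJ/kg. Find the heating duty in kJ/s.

Q = 1320 kJ/s

liquid 69.7→79.6 °C: 22.77 kJ/kg
vaporisation at 79.6 °C: 443 kJ/kg
vapour 79.6→141 °C: 87.802 kJ/kg
Δh = 22.77 + 443 + 87.802 = 553.57 kJ/kg
Q = ṁ·Δh = 142.6 kg/min × 553.57 kJ/kg = 78939 kJ/min
|Q| = 1315.7 kW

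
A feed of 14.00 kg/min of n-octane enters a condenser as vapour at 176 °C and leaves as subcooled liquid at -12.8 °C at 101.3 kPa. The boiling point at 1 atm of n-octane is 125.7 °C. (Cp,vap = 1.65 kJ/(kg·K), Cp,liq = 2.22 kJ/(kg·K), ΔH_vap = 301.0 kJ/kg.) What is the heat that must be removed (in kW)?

vapour 176→125.7 °C: -82.995 kJ/kg
condensation at 125.7 °C: -301 kJ/kg
liquid 125.7→-12.8 °C: -307.47 kJ/kg
Δh = -82.995 + -301 + -307.47 = -691.47 kJ/kg
Q = ṁ·Δh = 14.00 kg/min × -691.47 kJ/kg = -9680.5 kJ/min
|Q| = 161.34 kW

Q_c = 161 kW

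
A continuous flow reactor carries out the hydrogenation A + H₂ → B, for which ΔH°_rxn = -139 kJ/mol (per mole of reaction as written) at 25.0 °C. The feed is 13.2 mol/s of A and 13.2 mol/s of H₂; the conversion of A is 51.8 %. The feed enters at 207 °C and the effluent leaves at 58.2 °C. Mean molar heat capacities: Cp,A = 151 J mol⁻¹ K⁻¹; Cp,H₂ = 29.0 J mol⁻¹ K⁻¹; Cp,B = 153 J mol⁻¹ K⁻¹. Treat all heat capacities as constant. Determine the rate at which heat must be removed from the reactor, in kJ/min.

Extent of reaction ξ = 0.518 × 13.2 = 6.8376 mol/s
Reaction term: ξ·ΔH°_rxn = 6.8376 × -139 = -950.43 kJ/s
Sensible, feed 207→25 °C: -432.43 kJ/s
Outlet flows (mol/s): A 6.3624, H₂ 6.3624, B 6.8376
Sensible, products 25→58.2 °C: 72.754 kJ/s
Q = ΔH = -1310.1 kJ/s = -1310.1 kW
Heat removed = 78606 kJ/min

Q_out = 78600 kJ/min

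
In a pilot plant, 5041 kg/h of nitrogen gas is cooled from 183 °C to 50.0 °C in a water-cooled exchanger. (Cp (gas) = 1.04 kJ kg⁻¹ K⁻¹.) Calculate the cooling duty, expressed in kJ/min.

Q_c = 11600 kJ/min

Q = ṁ·Cp·ΔT = 5041 × 1.04 × (50.0 − 183) = -697270 kJ/h
Converting: 697270 / 3600 s = 193.69 kW
Cooling duty = 11621 kJ/min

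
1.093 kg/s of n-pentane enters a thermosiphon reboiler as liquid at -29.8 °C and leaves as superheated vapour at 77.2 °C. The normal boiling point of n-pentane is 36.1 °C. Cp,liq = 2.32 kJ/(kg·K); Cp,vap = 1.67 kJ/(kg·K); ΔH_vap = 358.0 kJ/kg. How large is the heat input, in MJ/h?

liquid -29.8→36.1 °C: 152.89 kJ/kg
vaporisation at 36.1 °C: 358 kJ/kg
vapour 36.1→77.2 °C: 68.637 kJ/kg
Δh = 152.89 + 358 + 68.637 = 579.52 kJ/kg
Q = ṁ·Δh = 1.093 kg/s × 579.52 kJ/kg = 633.42 kJ/s
|Q| = 633.42 kW = 2280.3 MJ/h

Q = 2280 MJ/h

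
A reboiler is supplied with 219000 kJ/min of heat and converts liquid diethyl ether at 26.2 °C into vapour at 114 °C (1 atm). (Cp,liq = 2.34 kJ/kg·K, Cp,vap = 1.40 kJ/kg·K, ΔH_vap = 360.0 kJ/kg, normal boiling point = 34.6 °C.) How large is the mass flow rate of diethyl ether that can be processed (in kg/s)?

ṁ = 7.44 kg/s

Δh = 2.34×(34.6−26.2) + 360.0 + 1.40×(114−34.6) = 490.82 kJ/kg
Q = 219000 kJ/min = 3650 kJ/s = 3650 kJ/s
ṁ = Q/Δh = 3650 / 490.82 = 7.4366 kg/s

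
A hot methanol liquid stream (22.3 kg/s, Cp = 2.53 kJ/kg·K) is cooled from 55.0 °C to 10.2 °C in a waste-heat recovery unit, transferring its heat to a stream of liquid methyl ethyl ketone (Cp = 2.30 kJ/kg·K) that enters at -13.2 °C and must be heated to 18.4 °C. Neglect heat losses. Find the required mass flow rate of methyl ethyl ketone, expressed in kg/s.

ṁ_c = 34.8 kg/s

Heat released by hot stream: Q = 22.3 × 2.53 × (55.0 − 10.2) = 2527.6 kJ/s
Energy balance on cold side (adiabatic exchanger): Q = ṁ_c·Cp_c·(T_c,out − T_c,in)
ṁ_c = 2527.6 / [2.30 × (18.4 − -13.2)] = 34.777 kg/s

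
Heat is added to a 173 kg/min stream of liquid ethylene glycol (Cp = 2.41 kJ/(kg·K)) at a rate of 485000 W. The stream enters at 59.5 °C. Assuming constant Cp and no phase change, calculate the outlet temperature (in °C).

T_out = 129 °C

Q = 485000 W = 29100 kJ/min
ΔT = Q/(ṁ·Cp) = 29100/(173×2.41) = 69.796 K
T_out = 59.5 + 69.796 = 129.3 °C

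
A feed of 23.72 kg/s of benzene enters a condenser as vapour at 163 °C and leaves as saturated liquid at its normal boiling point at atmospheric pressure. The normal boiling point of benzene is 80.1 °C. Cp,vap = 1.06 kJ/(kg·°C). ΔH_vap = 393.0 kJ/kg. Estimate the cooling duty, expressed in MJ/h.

vapour 163→80.1 °C: -87.874 kJ/kg
condensation at 80.1 °C: -393 kJ/kg
Δh = -87.874 + -393 = -480.87 kJ/kg
Q = ṁ·Δh = 23.72 kg/s × -480.87 kJ/kg = -11406 kJ/s
|Q| = 11406 kW = 41063 MJ/h

Q_c = 41100 MJ/h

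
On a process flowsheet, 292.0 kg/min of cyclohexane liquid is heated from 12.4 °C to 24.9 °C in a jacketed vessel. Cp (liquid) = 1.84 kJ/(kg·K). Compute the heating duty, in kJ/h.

Q = 403000 kJ/h

Q = ṁ·Cp·ΔT = 292.0 × 1.84 × (24.9 − 12.4) = 6716 kJ/min
Converting: 6716 / 60 s = 111.93 kW
Heating duty = 402960 kJ/h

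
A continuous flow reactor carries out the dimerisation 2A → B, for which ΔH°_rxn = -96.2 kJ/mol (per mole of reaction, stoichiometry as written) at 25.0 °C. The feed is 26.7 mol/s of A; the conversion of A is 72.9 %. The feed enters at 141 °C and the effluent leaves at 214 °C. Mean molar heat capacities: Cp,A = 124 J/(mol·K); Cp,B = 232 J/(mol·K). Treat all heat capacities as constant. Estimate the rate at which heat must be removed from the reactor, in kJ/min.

Q_out = 43400 kJ/min

Extent of reaction ξ = 0.729 × 26.7 / 2 = 9.7321 mol/s
Reaction term: ξ·ΔH°_rxn = 9.7321 × -96.2 = -936.23 kJ/s
Sensible, feed 141→25 °C: -384.05 kJ/s
Outlet flows (mol/s): A 7.2357, B 9.7321
Sensible, products 25→214 °C: 596.31 kJ/s
Q = ΔH = -723.97 kJ/s = -723.97 kW
Heat removed = 43438 kJ/min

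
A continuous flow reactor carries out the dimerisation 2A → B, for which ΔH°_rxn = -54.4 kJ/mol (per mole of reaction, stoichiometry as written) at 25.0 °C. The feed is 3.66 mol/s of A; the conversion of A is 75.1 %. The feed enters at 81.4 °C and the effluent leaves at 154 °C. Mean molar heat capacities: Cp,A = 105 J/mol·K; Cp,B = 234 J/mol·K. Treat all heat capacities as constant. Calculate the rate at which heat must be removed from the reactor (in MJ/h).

Extent of reaction ξ = 0.751 × 3.66 / 2 = 1.3743 mol/s
Reaction term: ξ·ΔH°_rxn = 1.3743 × -54.4 = -74.764 kJ/s
Sensible, feed 81.4→25 °C: -21.675 kJ/s
Outlet flows (mol/s): A 0.91134, B 1.3743
Sensible, products 25→154 °C: 53.83 kJ/s
Q = ΔH = -42.608 kJ/s = -42.608 kW
Heat removed = 153.39 MJ/h

Q_out = 153 MJ/h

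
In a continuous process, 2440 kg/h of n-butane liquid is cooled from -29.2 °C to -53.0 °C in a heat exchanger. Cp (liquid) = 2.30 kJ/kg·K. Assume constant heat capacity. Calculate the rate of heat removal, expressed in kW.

Q = ṁ·Cp·ΔT = 2440 × 2.30 × (-53.0 − -29.2) = -133570 kJ/h
Converting: 133570 / 3600 s = 37.102 kW

Q_c = 37.1 kW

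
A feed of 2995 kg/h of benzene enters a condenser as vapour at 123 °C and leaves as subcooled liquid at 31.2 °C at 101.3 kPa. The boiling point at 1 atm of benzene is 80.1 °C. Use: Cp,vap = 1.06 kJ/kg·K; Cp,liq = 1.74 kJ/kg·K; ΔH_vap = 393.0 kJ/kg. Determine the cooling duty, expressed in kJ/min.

Q_c = 26100 kJ/min

vapour 123→80.1 °C: -45.474 kJ/kg
condensation at 80.1 °C: -393 kJ/kg
liquid 80.1→31.2 °C: -85.086 kJ/kg
Δh = -45.474 + -393 + -85.086 = -523.56 kJ/kg
Q = ṁ·Δh = 2995 kg/h × -523.56 kJ/kg = -1.5681e+06 kJ/h
|Q| = 435.57 kW = 26134 kJ/min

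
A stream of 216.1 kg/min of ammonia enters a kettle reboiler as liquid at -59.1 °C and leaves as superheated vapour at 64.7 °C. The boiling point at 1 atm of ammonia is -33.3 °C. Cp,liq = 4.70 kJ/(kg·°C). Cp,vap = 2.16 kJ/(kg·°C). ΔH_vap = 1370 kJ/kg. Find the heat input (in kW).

liquid -59.1→-33.3 °C: 121.26 kJ/kg
vaporisation at -33.3 °C: 1370 kJ/kg
vapour -33.3→64.7 °C: 211.68 kJ/kg
Δh = 121.26 + 1370 + 211.68 = 1702.9 kJ/kg
Q = ṁ·Δh = 216.1 kg/min × 1702.9 kJ/kg = 368010 kJ/min
|Q| = 6133.4 kW

Q = 6130 kW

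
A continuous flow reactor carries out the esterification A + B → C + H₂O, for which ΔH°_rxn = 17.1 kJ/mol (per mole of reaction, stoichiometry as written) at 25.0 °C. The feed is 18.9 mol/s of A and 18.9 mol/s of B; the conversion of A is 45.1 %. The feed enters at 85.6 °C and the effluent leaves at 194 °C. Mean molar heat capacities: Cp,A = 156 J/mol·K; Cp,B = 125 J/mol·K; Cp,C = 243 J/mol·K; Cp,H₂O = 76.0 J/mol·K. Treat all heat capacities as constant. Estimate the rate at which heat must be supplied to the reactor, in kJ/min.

Extent of reaction ξ = 0.451 × 18.9 = 8.5239 mol/s
Reaction term: ξ·ΔH°_rxn = 8.5239 × 17.1 = 145.76 kJ/s
Sensible, feed 85.6→25 °C: -321.84 kJ/s
Outlet flows (mol/s): A 10.376, B 10.376, C 8.5239, H₂O 8.5239
Sensible, products 25→194 °C: 952.28 kJ/s
Q = ΔH = 776.2 kJ/s = 776.2 kW
Heat supplied = 46572 kJ/min

Q_in = 46600 kJ/min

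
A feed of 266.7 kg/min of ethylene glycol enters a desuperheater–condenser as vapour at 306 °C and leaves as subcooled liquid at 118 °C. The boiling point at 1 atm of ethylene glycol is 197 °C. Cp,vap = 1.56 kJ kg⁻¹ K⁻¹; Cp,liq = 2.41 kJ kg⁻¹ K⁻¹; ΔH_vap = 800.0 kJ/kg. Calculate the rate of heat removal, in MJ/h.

vapour 306→197 °C: -170.04 kJ/kg
condensation at 197 °C: -800 kJ/kg
liquid 197→118 °C: -190.39 kJ/kg
Δh = -170.04 + -800 + -190.39 = -1160.4 kJ/kg
Q = ṁ·Δh = 266.7 kg/min × -1160.4 kJ/kg = -309490 kJ/min
|Q| = 5158.1 kW = 18569 MJ/h

Q_c = 18600 MJ/h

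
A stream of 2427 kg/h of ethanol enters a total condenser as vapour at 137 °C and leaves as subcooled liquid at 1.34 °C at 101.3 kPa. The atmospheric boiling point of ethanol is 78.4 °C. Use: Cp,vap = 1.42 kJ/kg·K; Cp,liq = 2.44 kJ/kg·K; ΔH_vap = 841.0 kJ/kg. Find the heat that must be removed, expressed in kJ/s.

vapour 137→78.4 °C: -83.212 kJ/kg
condensation at 78.4 °C: -841 kJ/kg
liquid 78.4→1.34 °C: -188.03 kJ/kg
Δh = -83.212 + -841 + -188.03 = -1112.2 kJ/kg
Q = ṁ·Δh = 2427 kg/h × -1112.2 kJ/kg = -2.6994e+06 kJ/h
|Q| = 749.83 kW

Q_c = 750 kJ/s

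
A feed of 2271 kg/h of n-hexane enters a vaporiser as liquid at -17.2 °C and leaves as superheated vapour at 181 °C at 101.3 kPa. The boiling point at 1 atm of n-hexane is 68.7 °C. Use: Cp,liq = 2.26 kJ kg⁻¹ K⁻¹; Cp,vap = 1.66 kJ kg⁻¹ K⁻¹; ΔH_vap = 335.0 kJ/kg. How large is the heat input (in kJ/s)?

liquid -17.2→68.7 °C: 194.13 kJ/kg
vaporisation at 68.7 °C: 335 kJ/kg
vapour 68.7→181 °C: 186.42 kJ/kg
Δh = 194.13 + 335 + 186.42 = 715.55 kJ/kg
Q = ṁ·Δh = 2271 kg/h × 715.55 kJ/kg = 1.625e+06 kJ/h
|Q| = 451.39 kW

Q = 451 kJ/s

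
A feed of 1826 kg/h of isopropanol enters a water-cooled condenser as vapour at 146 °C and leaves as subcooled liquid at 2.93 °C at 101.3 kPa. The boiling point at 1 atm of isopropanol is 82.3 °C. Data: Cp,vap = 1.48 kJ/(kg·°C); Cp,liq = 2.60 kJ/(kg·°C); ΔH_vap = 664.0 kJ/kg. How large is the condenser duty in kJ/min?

Q_c = 29400 kJ/min

vapour 146→82.3 °C: -94.276 kJ/kg
condensation at 82.3 °C: -664 kJ/kg
liquid 82.3→2.93 °C: -206.36 kJ/kg
Δh = -94.276 + -664 + -206.36 = -964.64 kJ/kg
Q = ṁ·Δh = 1826 kg/h × -964.64 kJ/kg = -1.7614e+06 kJ/h
|Q| = 489.29 kW = 29357 kJ/min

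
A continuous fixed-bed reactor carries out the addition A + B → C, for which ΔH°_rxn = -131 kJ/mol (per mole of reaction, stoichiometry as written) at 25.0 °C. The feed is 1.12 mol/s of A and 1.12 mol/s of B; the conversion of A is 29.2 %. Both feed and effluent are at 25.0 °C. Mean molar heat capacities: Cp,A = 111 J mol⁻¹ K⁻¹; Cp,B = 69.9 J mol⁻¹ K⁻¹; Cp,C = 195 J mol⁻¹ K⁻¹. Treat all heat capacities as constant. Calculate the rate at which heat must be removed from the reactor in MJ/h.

Q_out = 154 MJ/h

Extent of reaction ξ = 0.292 × 1.12 = 0.32704 mol/s
Reaction term: ξ·ΔH°_rxn = 0.32704 × -131 = -42.842 kJ/s
Q = ΔH = -42.842 kJ/s = -42.842 kW
Heat removed = 154.23 MJ/h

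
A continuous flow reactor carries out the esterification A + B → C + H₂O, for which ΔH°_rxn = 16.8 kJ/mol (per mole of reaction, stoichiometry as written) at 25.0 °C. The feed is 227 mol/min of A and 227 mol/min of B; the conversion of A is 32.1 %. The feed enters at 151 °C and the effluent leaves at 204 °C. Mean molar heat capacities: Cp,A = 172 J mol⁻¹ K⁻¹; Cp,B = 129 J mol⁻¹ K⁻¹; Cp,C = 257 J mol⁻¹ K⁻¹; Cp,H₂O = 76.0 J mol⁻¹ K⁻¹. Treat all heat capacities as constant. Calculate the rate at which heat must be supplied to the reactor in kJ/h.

Extent of reaction ξ = 0.321 × 227 = 72.867 mol/min
Reaction term: ξ·ΔH°_rxn = 72.867 × 16.8 = 1224.2 kJ/min
Sensible, feed 151→25 °C: -8609.2 kJ/min
Outlet flows (mol/min): A 154.13, B 154.13, C 72.867, H₂O 72.867
Sensible, products 25→204 °C: 12648 kJ/min
Q = ΔH = 5262.9 kJ/min = 87.715 kW
Heat supplied = 315770 kJ/h

Q_in = 316000 kJ/h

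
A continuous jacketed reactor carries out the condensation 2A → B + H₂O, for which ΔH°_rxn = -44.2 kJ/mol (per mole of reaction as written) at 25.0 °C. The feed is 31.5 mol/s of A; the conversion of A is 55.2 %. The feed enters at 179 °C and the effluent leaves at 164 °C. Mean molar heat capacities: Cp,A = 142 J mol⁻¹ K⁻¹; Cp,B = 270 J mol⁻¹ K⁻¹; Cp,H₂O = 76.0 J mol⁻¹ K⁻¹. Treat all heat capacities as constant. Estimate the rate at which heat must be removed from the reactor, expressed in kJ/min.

Extent of reaction ξ = 0.552 × 31.5 / 2 = 8.694 mol/s
Reaction term: ξ·ΔH°_rxn = 8.694 × -44.2 = -384.27 kJ/s
Sensible, feed 179→25 °C: -688.84 kJ/s
Outlet flows (mol/s): A 14.112, B 8.694, H₂O 8.694
Sensible, products 25→164 °C: 696.67 kJ/s
Q = ΔH = -376.44 kJ/s = -376.44 kW
Heat removed = 22587 kJ/min

Q_out = 22600 kJ/min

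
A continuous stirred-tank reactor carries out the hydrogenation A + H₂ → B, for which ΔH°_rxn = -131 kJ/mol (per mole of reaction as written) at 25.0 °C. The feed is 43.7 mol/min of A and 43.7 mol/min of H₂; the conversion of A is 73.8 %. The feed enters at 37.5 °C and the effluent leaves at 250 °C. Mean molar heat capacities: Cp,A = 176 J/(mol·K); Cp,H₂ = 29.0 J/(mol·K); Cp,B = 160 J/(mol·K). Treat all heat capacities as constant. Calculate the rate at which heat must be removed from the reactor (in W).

Q_out = 44100 W

Extent of reaction ξ = 0.738 × 43.7 = 32.251 mol/min
Reaction term: ξ·ΔH°_rxn = 32.251 × -131 = -4224.8 kJ/min
Sensible, feed 37.5→25 °C: -111.98 kJ/min
Outlet flows (mol/min): A 11.449, H₂ 11.449, B 32.251
Sensible, products 25→250 °C: 1689.1 kJ/min
Q = ΔH = -2647.7 kJ/min = -44.128 kW
Heat removed = 44128 W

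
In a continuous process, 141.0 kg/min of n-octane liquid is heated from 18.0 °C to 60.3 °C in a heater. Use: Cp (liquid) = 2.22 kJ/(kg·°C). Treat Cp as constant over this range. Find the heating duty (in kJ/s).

Q = 221 kJ/s

Q = ṁ·Cp·ΔT = 141.0 × 2.22 × (60.3 − 18.0) = 13241 kJ/min
Converting: 13241 / 60 s = 220.68 kW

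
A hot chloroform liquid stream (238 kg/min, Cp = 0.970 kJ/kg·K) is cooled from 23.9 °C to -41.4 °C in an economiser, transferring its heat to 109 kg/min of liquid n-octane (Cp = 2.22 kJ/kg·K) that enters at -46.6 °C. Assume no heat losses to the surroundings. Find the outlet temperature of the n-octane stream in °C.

T_c,out = 15.7 °C

Heat released by hot stream: Q = 238 × 0.970 × (23.9 − -41.4) = 15075 kJ/min
Energy balance on cold side (adiabatic exchanger): Q = ṁ_c·Cp_c·(T_c,out − T_c,in)
T_c,out = -46.6 + 15075/(109 × 2.22) = 15.699 °C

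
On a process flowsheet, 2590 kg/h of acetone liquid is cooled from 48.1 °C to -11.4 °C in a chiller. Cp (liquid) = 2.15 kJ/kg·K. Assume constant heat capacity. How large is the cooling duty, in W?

Q = ṁ·Cp·ΔT = 2590 × 2.15 × (-11.4 − 48.1) = -331330 kJ/h
Converting: 331330 / 3600 s = 92.035 kW
Cooling duty = 92035 W

Q_c = 92000 W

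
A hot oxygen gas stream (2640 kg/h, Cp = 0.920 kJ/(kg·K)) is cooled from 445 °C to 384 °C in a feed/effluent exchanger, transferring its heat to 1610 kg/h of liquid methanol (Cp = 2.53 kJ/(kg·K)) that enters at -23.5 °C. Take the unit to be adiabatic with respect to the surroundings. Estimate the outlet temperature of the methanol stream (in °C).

T_c,out = 12.9 °C

Heat released by hot stream: Q = 2640 × 0.920 × (445 − 384) = 148160 kJ/h
Energy balance on cold side (adiabatic exchanger): Q = ṁ_c·Cp_c·(T_c,out − T_c,in)
T_c,out = -23.5 + 148160/(1610 × 2.53) = 12.873 °C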